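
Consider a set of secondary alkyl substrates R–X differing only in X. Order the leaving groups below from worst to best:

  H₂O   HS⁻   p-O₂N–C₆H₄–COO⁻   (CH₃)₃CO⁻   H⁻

Leaving-group ability tracks the stability of the departed species; conjugate-acid pKₐ is the usual yardstick (lower pKₐ → better LG).
H₂O: pKₐ(H₃O⁺) ≈ -1.7
p-O₂N–C₆H₄–COO⁻: pKₐ(p-nitrobenzoic acid) ≈ 3.4 — electron-withdrawing nitro group stabilises the carboxylate
HS⁻: pKₐ(H₂S) ≈ 7 — larger and more polarisable than the oxygen analogue
(CH₃)₃CO⁻: pKₐ(t-BuOH) ≈ 18 — bulky, strongly basic alkoxide
H⁻: pKₐ(H₂) ≈ 36 — extremely strong base; leaves only in special hydride-transfer contexts
The question asks for worst first, so the sequence is read in increasing leaving-group ability.

H⁻ < (CH₃)₃CO⁻ < HS⁻ < p-O₂N–C₆H₄–COO⁻ < H₂O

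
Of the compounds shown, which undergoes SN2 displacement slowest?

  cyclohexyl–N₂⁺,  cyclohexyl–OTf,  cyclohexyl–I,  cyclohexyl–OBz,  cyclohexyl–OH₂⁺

The skeletons are identical, so relative rate is governed entirely by leaving-group ability.
Rank by basicity of the departing species: weakest base leaves most easily.
cyclohexyl–N₂⁺ loses N₂: no meaningful conjugate acid; N₂ departs as an exceptionally stable neutral molecule
cyclohexyl–OTf loses OTf⁻: pKₐ(CF₃SO₃H (triflic acid)) ≈ -14
cyclohexyl–I loses I⁻: pKₐ(HI) ≈ -10
cyclohexyl–OH₂⁺ loses H₂O: pKₐ(H₃O⁺) ≈ -1.7
cyclohexyl–OBz loses PhCOO⁻: pKₐ(C₆H₅COOH) ≈ 4.2

cyclohexyl–OBz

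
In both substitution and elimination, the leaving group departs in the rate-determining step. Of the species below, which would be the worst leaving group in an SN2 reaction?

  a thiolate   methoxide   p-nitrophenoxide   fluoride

methoxide

Leaving-group ability tracks the stability of the departed species; conjugate-acid pKₐ is the usual yardstick (lower pKₐ → better LG).
fluoride: pKₐ(HF) ≈ 3.2
p-nitrophenoxide: pKₐ(p-nitrophenol) ≈ 7.2
a thiolate: pKₐ(RSH (a thiol)) ≈ 10.5
methoxide: pKₐ(CH₃OH) ≈ 15.5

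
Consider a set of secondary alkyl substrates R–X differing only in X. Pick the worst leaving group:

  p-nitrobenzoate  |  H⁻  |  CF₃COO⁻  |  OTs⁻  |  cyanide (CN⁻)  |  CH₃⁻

CH₃⁻

OTs⁻: pKₐ(p-CH₃C₆H₄SO₃H (TsOH)) ≈ -2.8
CF₃COO⁻: pKₐ(CF₃COOH) ≈ 0.2
p-nitrobenzoate: pKₐ(p-nitrobenzoic acid) ≈ 3.4
cyanide (CN⁻): pKₐ(HCN) ≈ 9.2
H⁻: pKₐ(H₂) ≈ 36
CH₃⁻: pKₐ(CH₄) ≈ 48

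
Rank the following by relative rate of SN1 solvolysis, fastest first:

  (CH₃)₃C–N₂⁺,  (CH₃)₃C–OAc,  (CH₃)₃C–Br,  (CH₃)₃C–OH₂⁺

Same R in every case — rank the leaving groups.
Leaving-group ability tracks the stability of the departed species; conjugate-acid pKₐ is the usual yardstick (lower pKₐ → better LG).
(CH₃)₃C–N₂⁺ loses N₂: no meaningful conjugate acid; N₂ departs as an exceptionally stable neutral molecule
(CH₃)₃C–Br loses Br⁻: pKₐ(HBr) ≈ -9
(CH₃)₃C–OH₂⁺ loses H₂O: pKₐ(H₃O⁺) ≈ -1.7
(CH₃)₃C–OAc loses AcO⁻: pKₐ(CH₃COOH) ≈ 4.8

(CH₃)₃C–N₂⁺ > (CH₃)₃C–Br > (CH₃)₃C–OH₂⁺ > (CH₃)₃C–OAc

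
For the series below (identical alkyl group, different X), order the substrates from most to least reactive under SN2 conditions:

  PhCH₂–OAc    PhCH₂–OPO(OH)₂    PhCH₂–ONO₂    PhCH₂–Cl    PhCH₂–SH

PhCH₂–Cl > PhCH₂–ONO₂ > PhCH₂–OPO(OH)₂ > PhCH₂–OAc > PhCH₂–SH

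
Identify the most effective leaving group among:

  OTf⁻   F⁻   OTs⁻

Rank by basicity of the departing species: weakest base leaves most easily.
OTf⁻: pKₐ(CF₃SO₃H (triflic acid)) ≈ -14
OTs⁻: pKₐ(p-CH₃C₆H₄SO₃H (TsOH)) ≈ -2.8
F⁻: pKₐ(HF) ≈ 3.2

OTf⁻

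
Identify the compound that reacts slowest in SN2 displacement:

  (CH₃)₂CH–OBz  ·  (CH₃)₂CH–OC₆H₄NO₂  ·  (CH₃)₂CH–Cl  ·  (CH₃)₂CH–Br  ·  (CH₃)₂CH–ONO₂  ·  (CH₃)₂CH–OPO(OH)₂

(CH₃)₂CH–OC₆H₄NO₂

With the same alkyl group throughout, only the leaving group differentiates the rates.
A good leaving group is a weak base: the lower the pKₐ of its conjugate acid, the more readily it departs.
(CH₃)₂CH–Br loses Br⁻: pKₐ(HBr) ≈ -9
(CH₃)₂CH–Cl loses Cl⁻: pKₐ(HCl) ≈ -7
(CH₃)₂CH–ONO₂ loses NO₃⁻: pKₐ(HNO₃) ≈ -1.3
(CH₃)₂CH–OPO(OH)₂ loses H₂PO₄⁻: pKₐ(H₃PO₄) ≈ 2.1
(CH₃)₂CH–OBz loses PhCOO⁻: pKₐ(C₆H₅COOH) ≈ 4.2
(CH₃)₂CH–OC₆H₄NO₂ loses p-O₂N–C₆H₄–O⁻: pKₐ(p-nitrophenol) ≈ 7.2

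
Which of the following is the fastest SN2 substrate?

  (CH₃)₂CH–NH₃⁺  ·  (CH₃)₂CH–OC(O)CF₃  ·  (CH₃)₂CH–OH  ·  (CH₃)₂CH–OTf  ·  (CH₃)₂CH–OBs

(CH₃)₂CH–OTf

Identical carbon frameworks mean the comparison reduces to leaving-group quality.
A good leaving group is a weak base: the lower the pKₐ of its conjugate acid, the more readily it departs.
(CH₃)₂CH–OTf loses OTf⁻: pKₐ(CF₃SO₃H (triflic acid)) ≈ -14
(CH₃)₂CH–OBs loses OBs⁻: pKₐ(p-BrC₆H₄SO₃H) ≈ -2.8
(CH₃)₂CH–OC(O)CF₃ loses CF₃COO⁻: pKₐ(CF₃COOH) ≈ 0.2
(CH₃)₂CH–NH₃⁺ loses NH₃: pKₐ(NH₄⁺) ≈ 9.2
(CH₃)₂CH–OH loses OH⁻: pKₐ(H₂O) ≈ 15.7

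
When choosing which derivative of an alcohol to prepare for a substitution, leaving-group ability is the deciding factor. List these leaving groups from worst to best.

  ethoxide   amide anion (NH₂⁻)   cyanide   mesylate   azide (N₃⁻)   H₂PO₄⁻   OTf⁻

The more stable X⁻ (or X) is on its own — i.e. the weaker a base it is — the better a leaving group it makes.
OTf⁻: pKₐ(CF₃SO₃H (triflic acid)) ≈ -14
mesylate: pKₐ(CH₃SO₃H (MsOH)) ≈ -1.9
H₂PO₄⁻: pKₐ(H₃PO₄) ≈ 2.1
azide (N₃⁻): pKₐ(HN₃) ≈ 4.7
cyanide: pKₐ(HCN) ≈ 9.2
ethoxide: pKₐ(CH₃CH₂OH) ≈ 16
amide anion (NH₂⁻): pKₐ(NH₃) ≈ 38
The question asks for worst first, so the sequence is read in increasing leaving-group ability.

amide anion (NH₂⁻) < ethoxide < cyanide < azide (N₃⁻) < H₂PO₄⁻ < mesylate < OTf⁻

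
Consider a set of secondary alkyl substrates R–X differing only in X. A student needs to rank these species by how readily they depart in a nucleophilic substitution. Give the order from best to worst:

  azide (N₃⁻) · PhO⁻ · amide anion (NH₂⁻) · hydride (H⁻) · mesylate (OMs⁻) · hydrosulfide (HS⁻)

mesylate (OMs⁻) > azide (N₃⁻) > hydrosulfide (HS⁻) > PhO⁻ > hydride (H⁻) > amide anion (NH₂⁻)

Rank by basicity of the departing species: weakest base leaves most easily.
mesylate (OMs⁻): pKₐ(CH₃SO₃H (MsOH)) ≈ -1.9 — resonance-delocalised alkanesulfonate
azide (N₃⁻): pKₐ(HN₃) ≈ 4.7 — linear, resonance-stabilised
hydrosulfide (HS⁻): pKₐ(H₂S) ≈ 7 — larger and more polarisable than the oxygen analogue
PhO⁻: pKₐ(C₆H₅OH (phenol)) ≈ 10
hydride (H⁻): pKₐ(H₂) ≈ 36
amide anion (NH₂⁻): pKₐ(NH₃) ≈ 38 — extremely strong base; never a leaving group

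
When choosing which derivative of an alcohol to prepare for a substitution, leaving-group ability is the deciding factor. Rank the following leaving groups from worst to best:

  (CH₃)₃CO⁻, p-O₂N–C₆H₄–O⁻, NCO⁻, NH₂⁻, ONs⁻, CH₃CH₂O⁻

NH₂⁻ < (CH₃)₃CO⁻ < CH₃CH₂O⁻ < p-O₂N–C₆H₄–O⁻ < NCO⁻ < ONs⁻

ONs⁻: pKₐ(p-O₂NC₆H₄SO₃H) ≈ -3.5
NCO⁻: pKₐ(HOCN) ≈ 3.5 — resonance between N and O
p-O₂N–C₆H₄–O⁻: pKₐ(p-nitrophenol) ≈ 7.2 — nitro group delocalises the charge; the classic chromogenic LG
CH₃CH₂O⁻: pKₐ(CH₃CH₂OH) ≈ 16
(CH₃)₃CO⁻: pKₐ(t-BuOH) ≈ 18 — bulky, strongly basic alkoxide
NH₂⁻: pKₐ(NH₃) ≈ 38 — extremely strong base; never a leaving group
The question asks for worst first, so the sequence is read in increasing leaving-group ability.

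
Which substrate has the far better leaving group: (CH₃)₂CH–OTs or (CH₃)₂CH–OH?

From (CH₃)₂CH–OH the departing group would be OH⁻ (pKₐ(H₂O) ≈ 15.7). Strong base; essentially never leaves without prior activation.
From (CH₃)₂CH–OTs the leaving group is OTs⁻ (pKₐ(p-CH₃C₆H₄SO₃H (TsOH)) ≈ -2.8). Resonance-delocalised arenesulfonate.
(In practice (CH₃)₂CH–OTs is made from (CH₃)₂CH–OH by treatment with TsCl / pyridine, converting the hydroxyl into a tosylate.)

(CH₃)₂CH–OTs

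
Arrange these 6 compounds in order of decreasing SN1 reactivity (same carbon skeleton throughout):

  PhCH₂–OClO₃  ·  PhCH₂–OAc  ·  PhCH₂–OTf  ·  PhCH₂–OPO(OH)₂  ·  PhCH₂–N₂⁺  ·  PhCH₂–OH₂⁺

PhCH₂–N₂⁺ > PhCH₂–OTf > PhCH₂–OClO₃ > PhCH₂–OH₂⁺ > PhCH₂–OPO(OH)₂ > PhCH₂–OAc

Identical carbon frameworks mean the comparison reduces to leaving-group quality.
A good leaving group is a weak base: the lower the pKₐ of its conjugate acid, the more readily it departs.
PhCH₂–N₂⁺ loses N₂: no meaningful conjugate acid; N₂ departs as an exceptionally stable neutral molecule
PhCH₂–OTf loses OTf⁻: pKₐ(CF₃SO₃H (triflic acid)) ≈ -14
PhCH₂–OClO₃ loses ClO₄⁻: pKₐ(HClO₄) ≈ -10
PhCH₂–OH₂⁺ loses H₂O: pKₐ(H₃O⁺) ≈ -1.7
PhCH₂–OPO(OH)₂ loses H₂PO₄⁻: pKₐ(H₃PO₄) ≈ 2.1
PhCH₂–OAc loses AcO⁻: pKₐ(CH₃COOH) ≈ 4.8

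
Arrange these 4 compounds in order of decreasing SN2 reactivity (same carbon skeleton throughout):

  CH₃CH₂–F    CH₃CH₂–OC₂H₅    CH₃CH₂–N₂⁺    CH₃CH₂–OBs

CH₃CH₂–N₂⁺ > CH₃CH₂–OBs > CH₃CH₂–F > CH₃CH₂–OC₂H₅

Same R in every case — rank the leaving groups.
A good leaving group is a weak base: the lower the pKₐ of its conjugate acid, the more readily it departs.
CH₃CH₂–N₂⁺ loses N₂: no meaningful conjugate acid; N₂ departs as an exceptionally stable neutral molecule
CH₃CH₂–OBs loses OBs⁻: pKₐ(p-BrC₆H₄SO₃H) ≈ -2.8
CH₃CH₂–F loses F⁻: pKₐ(HF) ≈ 3.2
CH₃CH₂–OC₂H₅ loses CH₃CH₂O⁻: pKₐ(CH₃CH₂OH) ≈ 16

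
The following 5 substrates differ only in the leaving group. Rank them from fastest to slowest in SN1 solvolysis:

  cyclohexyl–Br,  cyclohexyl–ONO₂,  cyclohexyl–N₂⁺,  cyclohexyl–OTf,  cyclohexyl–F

The skeletons are identical, so relative rate is governed entirely by leaving-group ability.
A good leaving group is a weak base: the lower the pKₐ of its conjugate acid, the more readily it departs.
cyclohexyl–N₂⁺ loses N₂: no meaningful conjugate acid; N₂ departs as an exceptionally stable neutral molecule
cyclohexyl–OTf loses OTf⁻: pKₐ(CF₃SO₃H (triflic acid)) ≈ -14
cyclohexyl–Br loses Br⁻: pKₐ(HBr) ≈ -9
cyclohexyl–ONO₂ loses NO₃⁻: pKₐ(HNO₃) ≈ -1.3
cyclohexyl–F loses F⁻: pKₐ(HF) ≈ 3.2

cyclohexyl–N₂⁺ > cyclohexyl–OTf > cyclohexyl–Br > cyclohexyl–ONO₂ > cyclohexyl–F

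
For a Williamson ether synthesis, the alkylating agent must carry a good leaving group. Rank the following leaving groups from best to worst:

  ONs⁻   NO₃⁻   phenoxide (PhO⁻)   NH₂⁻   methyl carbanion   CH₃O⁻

A good leaving group is a weak base: the lower the pKₐ of its conjugate acid, the more readily it departs.
ONs⁻: pKₐ(p-O₂NC₆H₄SO₃H) ≈ -3.5 — p-nitro group further stabilises the sulfonate
NO₃⁻: pKₐ(HNO₃) ≈ -1.3
phenoxide (PhO⁻): pKₐ(C₆H₅OH (phenol)) ≈ 10 — resonance into the ring helps, but still a poor LG
CH₃O⁻: pKₐ(CH₃OH) ≈ 15.5 — strong base; alkoxides do not leave unassisted
NH₂⁻: pKₐ(NH₃) ≈ 38
methyl carbanion: pKₐ(CH₄) ≈ 48

ONs⁻ > NO₃⁻ > phenoxide (PhO⁻) > CH₃O⁻ > NH₂⁻ > methyl carbanion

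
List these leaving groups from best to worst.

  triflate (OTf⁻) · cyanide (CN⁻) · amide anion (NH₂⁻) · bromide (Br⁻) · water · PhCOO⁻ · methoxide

triflate (OTf⁻) > bromide (Br⁻) > water > PhCOO⁻ > cyanide (CN⁻) > methoxide > amide anion (NH₂⁻)

triflate (OTf⁻): pKₐ(CF₃SO₃H (triflic acid)) ≈ -14
bromide (Br⁻): pKₐ(HBr) ≈ -9
water: pKₐ(H₃O⁺) ≈ -1.7
PhCOO⁻: pKₐ(C₆H₅COOH) ≈ 4.2 — aryl carboxylate
cyanide (CN⁻): pKₐ(HCN) ≈ 9.2 — sp carbon stabilises the charge somewhat, but still a poor LG
methoxide: pKₐ(CH₃OH) ≈ 15.5
amide anion (NH₂⁻): pKₐ(NH₃) ≈ 38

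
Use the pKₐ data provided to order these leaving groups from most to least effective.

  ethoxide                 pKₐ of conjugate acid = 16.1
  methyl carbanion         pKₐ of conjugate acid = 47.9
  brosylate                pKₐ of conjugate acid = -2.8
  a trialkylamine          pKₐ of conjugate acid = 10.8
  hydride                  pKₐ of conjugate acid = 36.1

brosylate > a trialkylamine > ethoxide > hydride > methyl carbanion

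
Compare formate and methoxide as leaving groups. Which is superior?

formate

formate is the better leaving group.
pKₐ(HCOOH) ≈ 3.8 versus pKₐ(CH₃OH) ≈ 15.5: formate is the much weaker base.
Resonance-stabilised carboxylate.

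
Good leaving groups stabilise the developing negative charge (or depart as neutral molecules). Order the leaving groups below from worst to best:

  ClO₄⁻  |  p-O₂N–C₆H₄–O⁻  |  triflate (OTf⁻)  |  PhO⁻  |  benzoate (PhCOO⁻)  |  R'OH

Rank by basicity of the departing species: weakest base leaves most easily.
triflate (OTf⁻): pKₐ(CF₃SO₃H (triflic acid)) ≈ -14
ClO₄⁻: pKₐ(HClO₄) ≈ -10
R'OH: pKₐ(R'OH₂⁺) ≈ -2.4
benzoate (PhCOO⁻): pKₐ(C₆H₅COOH) ≈ 4.2
p-O₂N–C₆H₄–O⁻: pKₐ(p-nitrophenol) ≈ 7.2
PhO⁻: pKₐ(C₆H₅OH (phenol)) ≈ 10
Reversing gives the worst-to-best order requested.

PhO⁻ < p-O₂N–C₆H₄–O⁻ < benzoate (PhCOO⁻) < R'OH < ClO₄⁻ < triflate (OTf⁻)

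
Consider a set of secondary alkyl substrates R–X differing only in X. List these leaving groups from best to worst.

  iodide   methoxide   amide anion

The more stable X⁻ (or X) is on its own — i.e. the weaker a base it is — the better a leaving group it makes.
iodide: pKₐ(HI) ≈ -10 — large, highly polarisable; very weak base
methoxide: pKₐ(CH₃OH) ≈ 15.5 — strong base; alkoxides do not leave unassisted
amide anion: pKₐ(NH₃) ≈ 38

iodide > methoxide > amide anion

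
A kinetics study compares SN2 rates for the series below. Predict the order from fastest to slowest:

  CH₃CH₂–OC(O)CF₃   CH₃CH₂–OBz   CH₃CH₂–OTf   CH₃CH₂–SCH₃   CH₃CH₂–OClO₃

CH₃CH₂–OTf > CH₃CH₂–OClO₃ > CH₃CH₂–OC(O)CF₃ > CH₃CH₂–OBz > CH₃CH₂–SCH₃

Same R in every case — rank the leaving groups.
The more stable X⁻ (or X) is on its own — i.e. the weaker a base it is — the better a leaving group it makes.
CH₃CH₂–OTf loses OTf⁻: pKₐ(CF₃SO₃H (triflic acid)) ≈ -14
CH₃CH₂–OClO₃ loses ClO₄⁻: pKₐ(HClO₄) ≈ -10
CH₃CH₂–OC(O)CF₃ loses CF₃COO⁻: pKₐ(CF₃COOH) ≈ 0.2
CH₃CH₂–OBz loses PhCOO⁻: pKₐ(C₆H₅COOH) ≈ 4.2
CH₃CH₂–SCH₃ loses RS⁻: pKₐ(RSH (a thiol)) ≈ 10.5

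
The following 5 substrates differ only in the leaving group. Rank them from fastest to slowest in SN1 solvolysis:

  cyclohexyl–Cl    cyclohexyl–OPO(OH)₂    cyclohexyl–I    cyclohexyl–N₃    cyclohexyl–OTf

The skeletons are identical, so relative rate is governed entirely by leaving-group ability.
Leaving-group ability tracks the stability of the departed species; conjugate-acid pKₐ is the usual yardstick (lower pKₐ → better LG).
cyclohexyl–OTf loses OTf⁻: pKₐ(CF₃SO₃H (triflic acid)) ≈ -14
cyclohexyl–I loses I⁻: pKₐ(HI) ≈ -10
cyclohexyl–Cl loses Cl⁻: pKₐ(HCl) ≈ -7
cyclohexyl–OPO(OH)₂ loses H₂PO₄⁻: pKₐ(H₃PO₄) ≈ 2.1
cyclohexyl–N₃ loses N₃⁻: pKₐ(HN₃) ≈ 4.7

cyclohexyl–OTf > cyclohexyl–I > cyclohexyl–Cl > cyclohexyl–OPO(OH)₂ > cyclohexyl–N₃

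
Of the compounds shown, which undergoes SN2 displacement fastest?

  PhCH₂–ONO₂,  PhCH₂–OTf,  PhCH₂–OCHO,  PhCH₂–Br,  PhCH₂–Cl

The skeletons are identical, so relative rate is governed entirely by leaving-group ability.
A good leaving group is a weak base: the lower the pKₐ of its conjugate acid, the more readily it departs.
PhCH₂–OTf loses OTf⁻: pKₐ(CF₃SO₃H (triflic acid)) ≈ -14
PhCH₂–Br loses Br⁻: pKₐ(HBr) ≈ -9
PhCH₂–Cl loses Cl⁻: pKₐ(HCl) ≈ -7
PhCH₂–ONO₂ loses NO₃⁻: pKₐ(HNO₃) ≈ -1.3
PhCH₂–OCHO loses HCOO⁻: pKₐ(HCOOH) ≈ 3.8

PhCH₂–OTf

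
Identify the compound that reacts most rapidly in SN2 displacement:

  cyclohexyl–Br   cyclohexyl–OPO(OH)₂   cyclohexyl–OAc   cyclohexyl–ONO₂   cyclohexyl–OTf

cyclohexyl–OTf

Same R in every case — rank the leaving groups.
A good leaving group is a weak base: the lower the pKₐ of its conjugate acid, the more readily it departs.
cyclohexyl–OTf loses OTf⁻: pKₐ(CF₃SO₃H (triflic acid)) ≈ -14
cyclohexyl–Br loses Br⁻: pKₐ(HBr) ≈ -9
cyclohexyl–ONO₂ loses NO₃⁻: pKₐ(HNO₃) ≈ -1.3
cyclohexyl–OPO(OH)₂ loses H₂PO₄⁻: pKₐ(H₃PO₄) ≈ 2.1
cyclohexyl–OAc loses AcO⁻: pKₐ(CH₃COOH) ≈ 4.8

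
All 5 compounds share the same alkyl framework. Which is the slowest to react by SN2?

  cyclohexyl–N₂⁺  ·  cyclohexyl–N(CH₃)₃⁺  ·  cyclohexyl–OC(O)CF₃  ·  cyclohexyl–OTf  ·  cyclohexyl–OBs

cyclohexyl–N(CH₃)₃⁺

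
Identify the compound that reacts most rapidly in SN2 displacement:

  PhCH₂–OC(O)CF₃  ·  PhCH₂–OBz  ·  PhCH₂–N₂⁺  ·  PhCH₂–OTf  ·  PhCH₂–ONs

With the same alkyl group throughout, only the leaving group differentiates the rates.
A good leaving group is a weak base: the lower the pKₐ of its conjugate acid, the more readily it departs.
PhCH₂–N₂⁺ loses N₂: no meaningful conjugate acid; N₂ departs as an exceptionally stable neutral molecule
PhCH₂–OTf loses OTf⁻: pKₐ(CF₃SO₃H (triflic acid)) ≈ -14
PhCH₂–ONs loses ONs⁻: pKₐ(p-O₂NC₆H₄SO₃H) ≈ -3.5
PhCH₂–OC(O)CF₃ loses CF₃COO⁻: pKₐ(CF₃COOH) ≈ 0.2
PhCH₂–OBz loses PhCOO⁻: pKₐ(C₆H₅COOH) ≈ 4.2

PhCH₂–N₂⁺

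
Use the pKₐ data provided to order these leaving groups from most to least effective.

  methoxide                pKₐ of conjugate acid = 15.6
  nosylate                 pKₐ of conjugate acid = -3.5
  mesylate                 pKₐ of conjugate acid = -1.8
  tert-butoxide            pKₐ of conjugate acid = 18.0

nosylate > mesylate > methoxide > tert-butoxide

Lower conjugate-acid pKₐ ⇒ weaker base ⇒ better leaving group.
Sorting by the given values: nosylate (-3.5), mesylate (-1.8), methoxide (15.6), tert-butoxide (18.0).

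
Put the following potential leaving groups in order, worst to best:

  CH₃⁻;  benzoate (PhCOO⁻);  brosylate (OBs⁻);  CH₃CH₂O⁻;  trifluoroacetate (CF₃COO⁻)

CH₃⁻ < CH₃CH₂O⁻ < benzoate (PhCOO⁻) < trifluoroacetate (CF₃COO⁻) < brosylate (OBs⁻)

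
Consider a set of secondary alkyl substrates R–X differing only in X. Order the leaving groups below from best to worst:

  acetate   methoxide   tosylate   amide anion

A good leaving group is a weak base: the lower the pKₐ of its conjugate acid, the more readily it departs.
tosylate: pKₐ(p-CH₃C₆H₄SO₃H (TsOH)) ≈ -2.8
acetate: pKₐ(CH₃COOH) ≈ 4.8
methoxide: pKₐ(CH₃OH) ≈ 15.5
amide anion: pKₐ(NH₃) ≈ 38

tosylate > acetate > methoxide > amide anion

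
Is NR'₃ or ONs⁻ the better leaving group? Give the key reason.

ONs⁻ is the better leaving group.
pKₐ(p-O₂NC₆H₄SO₃H) ≈ -3.5 versus pKₐ(R'₃NH⁺) ≈ 10.7: ONs⁻ is the much weaker base.
P-nitro group further stabilises the sulfonate.

ONs⁻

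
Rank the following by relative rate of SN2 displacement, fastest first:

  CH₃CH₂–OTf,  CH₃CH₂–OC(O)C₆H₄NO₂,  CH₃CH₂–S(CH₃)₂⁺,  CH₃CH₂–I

CH₃CH₂–OTf > CH₃CH₂–I > CH₃CH₂–S(CH₃)₂⁺ > CH₃CH₂–OC(O)C₆H₄NO₂

The skeletons are identical, so relative rate is governed entirely by leaving-group ability.
Rank by basicity of the departing species: weakest base leaves most easily.
CH₃CH₂–OTf loses OTf⁻: pKₐ(CF₃SO₃H (triflic acid)) ≈ -14
CH₃CH₂–I loses I⁻: pKₐ(HI) ≈ -10
CH₃CH₂–S(CH₃)₂⁺ loses SR'₂: pKₐ(R'₂SH⁺) ≈ -7
CH₃CH₂–OC(O)C₆H₄NO₂ loses p-O₂N–C₆H₄–COO⁻: pKₐ(p-nitrobenzoic acid) ≈ 3.4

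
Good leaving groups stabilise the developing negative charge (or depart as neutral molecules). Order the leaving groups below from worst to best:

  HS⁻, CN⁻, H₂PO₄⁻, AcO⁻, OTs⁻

CN⁻ < HS⁻ < AcO⁻ < H₂PO₄⁻ < OTs⁻

A good leaving group is a weak base: the lower the pKₐ of its conjugate acid, the more readily it departs.
OTs⁻: pKₐ(p-CH₃C₆H₄SO₃H (TsOH)) ≈ -2.8
H₂PO₄⁻: pKₐ(H₃PO₄) ≈ 2.1
AcO⁻: pKₐ(CH₃COOH) ≈ 4.8
HS⁻: pKₐ(H₂S) ≈ 7
CN⁻: pKₐ(HCN) ≈ 9.2
The question asks for worst first, so the sequence is read in increasing leaving-group ability.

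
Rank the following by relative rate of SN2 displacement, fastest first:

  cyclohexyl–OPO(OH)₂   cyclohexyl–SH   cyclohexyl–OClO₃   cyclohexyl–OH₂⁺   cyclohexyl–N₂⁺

cyclohexyl–N₂⁺ > cyclohexyl–OClO₃ > cyclohexyl–OH₂⁺ > cyclohexyl–OPO(OH)₂ > cyclohexyl–SH

Same R in every case — rank the leaving groups.
The more stable X⁻ (or X) is on its own — i.e. the weaker a base it is — the better a leaving group it makes.
cyclohexyl–N₂⁺ loses N₂: no meaningful conjugate acid; N₂ departs as an exceptionally stable neutral molecule
cyclohexyl–OClO₃ loses ClO₄⁻: pKₐ(HClO₄) ≈ -10
cyclohexyl–OH₂⁺ loses H₂O: pKₐ(H₃O⁺) ≈ -1.7
cyclohexyl–OPO(OH)₂ loses H₂PO₄⁻: pKₐ(H₃PO₄) ≈ 2.1
cyclohexyl–SH loses HS⁻: pKₐ(H₂S) ≈ 7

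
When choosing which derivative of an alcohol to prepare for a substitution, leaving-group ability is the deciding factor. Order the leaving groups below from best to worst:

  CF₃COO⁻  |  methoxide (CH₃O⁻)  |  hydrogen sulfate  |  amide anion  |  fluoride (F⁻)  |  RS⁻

hydrogen sulfate: pKₐ(H₂SO₄) ≈ -3 — conjugate base of a strong mineral acid
CF₃COO⁻: pKₐ(CF₃COOH) ≈ 0.2 — strongly electron-withdrawing CF₃ stabilises the carboxylate
fluoride (F⁻): pKₐ(HF) ≈ 3.2 — small and strongly basic; the poor halide leaving group
RS⁻: pKₐ(RSH (a thiol)) ≈ 10.5
methoxide (CH₃O⁻): pKₐ(CH₃OH) ≈ 15.5
amide anion: pKₐ(NH₃) ≈ 38 — extremely strong base; never a leaving group

hydrogen sulfate > CF₃COO⁻ > fluoride (F⁻) > RS⁻ > methoxide (CH₃O⁻) > amide anion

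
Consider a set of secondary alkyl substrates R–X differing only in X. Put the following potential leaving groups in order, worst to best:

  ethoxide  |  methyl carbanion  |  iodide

methyl carbanion < ethoxide < iodide

Leaving-group ability tracks the stability of the departed species; conjugate-acid pKₐ is the usual yardstick (lower pKₐ → better LG).
iodide: pKₐ(HI) ≈ -10
ethoxide: pKₐ(CH₃CH₂OH) ≈ 16 — strong base; alkoxides do not leave unassisted
methyl carbanion: pKₐ(CH₄) ≈ 48
Reversing gives the worst-to-best order requested.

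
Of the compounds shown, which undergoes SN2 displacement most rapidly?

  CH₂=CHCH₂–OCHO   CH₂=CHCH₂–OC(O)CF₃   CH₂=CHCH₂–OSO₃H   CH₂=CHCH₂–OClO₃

CH₂=CHCH₂–OClO₃

Same R in every case — rank the leaving groups.
Rank by basicity of the departing species: weakest base leaves most easily.
CH₂=CHCH₂–OClO₃ loses ClO₄⁻: pKₐ(HClO₄) ≈ -10
CH₂=CHCH₂–OSO₃H loses HSO₄⁻: pKₐ(H₂SO₄) ≈ -3
CH₂=CHCH₂–OC(O)CF₃ loses CF₃COO⁻: pKₐ(CF₃COOH) ≈ 0.2
CH₂=CHCH₂–OCHO loses HCOO⁻: pKₐ(HCOOH) ≈ 3.8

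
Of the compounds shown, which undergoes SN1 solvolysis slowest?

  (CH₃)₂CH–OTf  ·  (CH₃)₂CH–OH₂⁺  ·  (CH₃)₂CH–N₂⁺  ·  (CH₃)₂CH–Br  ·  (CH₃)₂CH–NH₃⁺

With the same alkyl group throughout, only the leaving group differentiates the rates.
Rank by basicity of the departing species: weakest base leaves most easily.
(CH₃)₂CH–N₂⁺ loses N₂: no meaningful conjugate acid; N₂ departs as an exceptionally stable neutral molecule
(CH₃)₂CH–OTf loses OTf⁻: pKₐ(CF₃SO₃H (triflic acid)) ≈ -14
(CH₃)₂CH–Br loses Br⁻: pKₐ(HBr) ≈ -9
(CH₃)₂CH–OH₂⁺ loses H₂O: pKₐ(H₃O⁺) ≈ -1.7
(CH₃)₂CH–NH₃⁺ loses NH₃: pKₐ(NH₄⁺) ≈ 9.2

(CH₃)₂CH–NH₃⁺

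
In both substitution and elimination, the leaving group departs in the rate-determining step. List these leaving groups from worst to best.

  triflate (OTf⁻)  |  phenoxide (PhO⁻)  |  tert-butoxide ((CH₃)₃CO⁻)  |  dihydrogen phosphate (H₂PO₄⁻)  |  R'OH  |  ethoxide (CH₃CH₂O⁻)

The more stable X⁻ (or X) is on its own — i.e. the weaker a base it is — the better a leaving group it makes.
triflate (OTf⁻): pKₐ(CF₃SO₃H (triflic acid)) ≈ -14 — charge spread over three oxygens and a CF₃ group; the premier leaving group in synthesis
R'OH: pKₐ(R'OH₂⁺) ≈ -2.4
dihydrogen phosphate (H₂PO₄⁻): pKₐ(H₃PO₄) ≈ 2.1 — moderate base; biological leaving group after further activation
phenoxide (PhO⁻): pKₐ(C₆H₅OH (phenol)) ≈ 10
ethoxide (CH₃CH₂O⁻): pKₐ(CH₃CH₂OH) ≈ 16 — strong base; alkoxides do not leave unassisted
tert-butoxide ((CH₃)₃CO⁻): pKₐ(t-BuOH) ≈ 18 — bulky, strongly basic alkoxide
Listed from poorest to best leaving group as asked.

tert-butoxide ((CH₃)₃CO⁻) < ethoxide (CH₃CH₂O⁻) < phenoxide (PhO⁻) < dihydrogen phosphate (H₂PO₄⁻) < R'OH < triflate (OTf⁻)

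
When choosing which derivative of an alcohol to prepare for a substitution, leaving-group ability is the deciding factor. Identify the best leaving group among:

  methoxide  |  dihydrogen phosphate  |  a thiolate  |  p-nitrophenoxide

dihydrogen phosphate

The more stable X⁻ (or X) is on its own — i.e. the weaker a base it is — the better a leaving group it makes.
dihydrogen phosphate: pKₐ(H₃PO₄) ≈ 2.1
p-nitrophenoxide: pKₐ(p-nitrophenol) ≈ 7.2
a thiolate: pKₐ(RSH (a thiol)) ≈ 10.5
methoxide: pKₐ(CH₃OH) ≈ 15.5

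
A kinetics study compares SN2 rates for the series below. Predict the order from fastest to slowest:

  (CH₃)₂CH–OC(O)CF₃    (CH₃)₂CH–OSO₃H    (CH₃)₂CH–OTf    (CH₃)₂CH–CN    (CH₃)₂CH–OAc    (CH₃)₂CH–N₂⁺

The skeletons are identical, so relative rate is governed entirely by leaving-group ability.
A good leaving group is a weak base: the lower the pKₐ of its conjugate acid, the more readily it departs.
(CH₃)₂CH–N₂⁺ loses N₂: no meaningful conjugate acid; N₂ departs as an exceptionally stable neutral molecule
(CH₃)₂CH–OTf loses OTf⁻: pKₐ(CF₃SO₃H (triflic acid)) ≈ -14
(CH₃)₂CH–OSO₃H loses HSO₄⁻: pKₐ(H₂SO₄) ≈ -3
(CH₃)₂CH–OC(O)CF₃ loses CF₃COO⁻: pKₐ(CF₃COOH) ≈ 0.2
(CH₃)₂CH–OAc loses AcO⁻: pKₐ(CH₃COOH) ≈ 4.8
(CH₃)₂CH–CN loses CN⁻: pKₐ(HCN) ≈ 9.2

(CH₃)₂CH–N₂⁺ > (CH₃)₂CH–OTf > (CH₃)₂CH–OSO₃H > (CH₃)₂CH–OC(O)CF₃ > (CH₃)₂CH–OAc > (CH₃)₂CH–CN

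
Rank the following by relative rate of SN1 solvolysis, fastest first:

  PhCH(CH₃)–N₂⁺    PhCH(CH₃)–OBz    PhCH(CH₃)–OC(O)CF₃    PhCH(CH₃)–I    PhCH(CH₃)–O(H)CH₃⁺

The skeletons are identical, so relative rate is governed entirely by leaving-group ability.
A good leaving group is a weak base: the lower the pKₐ of its conjugate acid, the more readily it departs.
PhCH(CH₃)–N₂⁺ loses N₂: no meaningful conjugate acid; N₂ departs as an exceptionally stable neutral molecule
PhCH(CH₃)–I loses I⁻: pKₐ(HI) ≈ -10
PhCH(CH₃)–O(H)CH₃⁺ loses R'OH: pKₐ(R'OH₂⁺) ≈ -2.4
PhCH(CH₃)–OC(O)CF₃ loses CF₃COO⁻: pKₐ(CF₃COOH) ≈ 0.2
PhCH(CH₃)–OBz loses PhCOO⁻: pKₐ(C₆H₅COOH) ≈ 4.2

PhCH(CH₃)–N₂⁺ > PhCH(CH₃)–I > PhCH(CH₃)–O(H)CH₃⁺ > PhCH(CH₃)–OC(O)CF₃ > PhCH(CH₃)–OBz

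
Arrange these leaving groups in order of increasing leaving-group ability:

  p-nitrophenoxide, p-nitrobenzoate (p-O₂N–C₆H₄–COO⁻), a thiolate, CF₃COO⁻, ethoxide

ethoxide < a thiolate < p-nitrophenoxide < p-nitrobenzoate (p-O₂N–C₆H₄–COO⁻) < CF₃COO⁻

Rank by basicity of the departing species: weakest base leaves most easily.
CF₃COO⁻: pKₐ(CF₃COOH) ≈ 0.2
p-nitrobenzoate (p-O₂N–C₆H₄–COO⁻): pKₐ(p-nitrobenzoic acid) ≈ 3.4
p-nitrophenoxide: pKₐ(p-nitrophenol) ≈ 7.2
a thiolate: pKₐ(RSH (a thiol)) ≈ 10.5
ethoxide: pKₐ(CH₃CH₂OH) ≈ 16
Reversing gives the worst-to-best order requested.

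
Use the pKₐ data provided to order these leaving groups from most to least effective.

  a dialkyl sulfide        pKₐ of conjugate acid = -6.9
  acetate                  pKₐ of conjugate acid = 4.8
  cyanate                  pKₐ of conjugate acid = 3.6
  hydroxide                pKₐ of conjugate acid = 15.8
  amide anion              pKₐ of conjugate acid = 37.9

Lower conjugate-acid pKₐ ⇒ weaker base ⇒ better leaving group.
Sorting by the given values: a dialkyl sulfide (-6.9), cyanate (3.6), acetate (4.8), hydroxide (15.8), amide anion (37.9).

a dialkyl sulfide > cyanate > acetate > hydroxide > amide anion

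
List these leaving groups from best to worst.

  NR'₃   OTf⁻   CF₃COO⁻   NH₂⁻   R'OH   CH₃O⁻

OTf⁻ > R'OH > CF₃COO⁻ > NR'₃ > CH₃O⁻ > NH₂⁻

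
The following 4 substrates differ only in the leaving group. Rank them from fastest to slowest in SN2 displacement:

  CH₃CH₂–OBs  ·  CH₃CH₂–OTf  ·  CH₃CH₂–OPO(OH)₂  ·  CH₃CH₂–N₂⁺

CH₃CH₂–N₂⁺ > CH₃CH₂–OTf > CH₃CH₂–OBs > CH₃CH₂–OPO(OH)₂

With the same alkyl group throughout, only the leaving group differentiates the rates.
The more stable X⁻ (or X) is on its own — i.e. the weaker a base it is — the better a leaving group it makes.
CH₃CH₂–N₂⁺ loses N₂: no meaningful conjugate acid; N₂ departs as an exceptionally stable neutral molecule
CH₃CH₂–OTf loses OTf⁻: pKₐ(CF₃SO₃H (triflic acid)) ≈ -14
CH₃CH₂–OBs loses OBs⁻: pKₐ(p-BrC₆H₄SO₃H) ≈ -2.8
CH₃CH₂–OPO(OH)₂ loses H₂PO₄⁻: pKₐ(H₃PO₄) ≈ 2.1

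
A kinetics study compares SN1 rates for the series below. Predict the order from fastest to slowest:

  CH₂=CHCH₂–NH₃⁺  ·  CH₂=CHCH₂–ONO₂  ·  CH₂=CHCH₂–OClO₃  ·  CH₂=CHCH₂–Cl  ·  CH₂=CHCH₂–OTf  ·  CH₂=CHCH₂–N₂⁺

With the same alkyl group throughout, only the leaving group differentiates the rates.
A good leaving group is a weak base: the lower the pKₐ of its conjugate acid, the more readily it departs.
CH₂=CHCH₂–N₂⁺ loses N₂: no meaningful conjugate acid; N₂ departs as an exceptionally stable neutral molecule
CH₂=CHCH₂–OTf loses OTf⁻: pKₐ(CF₃SO₃H (triflic acid)) ≈ -14
CH₂=CHCH₂–OClO₃ loses ClO₄⁻: pKₐ(HClO₄) ≈ -10
CH₂=CHCH₂–Cl loses Cl⁻: pKₐ(HCl) ≈ -7
CH₂=CHCH₂–ONO₂ loses NO₃⁻: pKₐ(HNO₃) ≈ -1.3
CH₂=CHCH₂–NH₃⁺ loses NH₃: pKₐ(NH₄⁺) ≈ 9.2

CH₂=CHCH₂–N₂⁺ > CH₂=CHCH₂–OTf > CH₂=CHCH₂–OClO₃ > CH₂=CHCH₂–Cl > CH₂=CHCH₂–ONO₂ > CH₂=CHCH₂–NH₃⁺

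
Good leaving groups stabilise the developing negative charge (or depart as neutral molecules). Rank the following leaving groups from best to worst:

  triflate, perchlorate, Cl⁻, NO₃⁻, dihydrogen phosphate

The more stable X⁻ (or X) is on its own — i.e. the weaker a base it is — the better a leaving group it makes.
triflate: pKₐ(CF₃SO₃H (triflic acid)) ≈ -14
perchlorate: pKₐ(HClO₄) ≈ -10
Cl⁻: pKₐ(HCl) ≈ -7
NO₃⁻: pKₐ(HNO₃) ≈ -1.3
dihydrogen phosphate: pKₐ(H₃PO₄) ≈ 2.1

triflate > perchlorate > Cl⁻ > NO₃⁻ > dihydrogen phosphate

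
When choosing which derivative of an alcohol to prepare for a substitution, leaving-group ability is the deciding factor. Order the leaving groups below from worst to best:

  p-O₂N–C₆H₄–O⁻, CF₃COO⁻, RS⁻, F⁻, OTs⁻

RS⁻ < p-O₂N–C₆H₄–O⁻ < F⁻ < CF₃COO⁻ < OTs⁻

The more stable X⁻ (or X) is on its own — i.e. the weaker a base it is — the better a leaving group it makes.
OTs⁻: pKₐ(p-CH₃C₆H₄SO₃H (TsOH)) ≈ -2.8
CF₃COO⁻: pKₐ(CF₃COOH) ≈ 0.2 — strongly electron-withdrawing CF₃ stabilises the carboxylate
F⁻: pKₐ(HF) ≈ 3.2
p-O₂N–C₆H₄–O⁻: pKₐ(p-nitrophenol) ≈ 7.2 — nitro group delocalises the charge; the classic chromogenic LG
RS⁻: pKₐ(RSH (a thiol)) ≈ 10.5
The question asks for worst first, so the sequence is read in increasing leaving-group ability.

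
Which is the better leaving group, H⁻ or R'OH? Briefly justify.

R'OH

R'OH is the better leaving group.
pKₐ(R'OH₂⁺) ≈ -2.4 versus pKₐ(H₂) ≈ 36: R'OH is the much weaker base.
Neutral; leaves from a protonated ether (an oxonium ion, R–O(H)R'⁺).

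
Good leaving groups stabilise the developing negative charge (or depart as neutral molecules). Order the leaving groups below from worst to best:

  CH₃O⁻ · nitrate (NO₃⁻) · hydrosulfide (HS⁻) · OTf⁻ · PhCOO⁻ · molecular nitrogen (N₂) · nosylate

CH₃O⁻ < hydrosulfide (HS⁻) < PhCOO⁻ < nitrate (NO₃⁻) < nosylate < OTf⁻ < molecular nitrogen (N₂)

The more stable X⁻ (or X) is on its own — i.e. the weaker a base it is — the better a leaving group it makes.
molecular nitrogen (N₂): no meaningful conjugate acid; N₂ departs as an exceptionally stable neutral molecule
OTf⁻: pKₐ(CF₃SO₃H (triflic acid)) ≈ -14
nosylate: pKₐ(p-O₂NC₆H₄SO₃H) ≈ -3.5
nitrate (NO₃⁻): pKₐ(HNO₃) ≈ -1.3
PhCOO⁻: pKₐ(C₆H₅COOH) ≈ 4.2
hydrosulfide (HS⁻): pKₐ(H₂S) ≈ 7 — larger and more polarisable than the oxygen analogue
CH₃O⁻: pKₐ(CH₃OH) ≈ 15.5 — strong base; alkoxides do not leave unassisted
Listed from poorest to best leaving group as asked.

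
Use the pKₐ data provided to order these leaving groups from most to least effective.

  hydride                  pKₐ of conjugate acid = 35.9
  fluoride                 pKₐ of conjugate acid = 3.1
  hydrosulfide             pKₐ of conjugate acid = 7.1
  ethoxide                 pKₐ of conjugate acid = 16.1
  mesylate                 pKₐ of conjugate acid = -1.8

Lower conjugate-acid pKₐ ⇒ weaker base ⇒ better leaving group.
Sorting by the given values: mesylate (-1.8), fluoride (3.1), hydrosulfide (7.1), ethoxide (16.1), hydride (35.9).

mesylate > fluoride > hydrosulfide > ethoxide > hydride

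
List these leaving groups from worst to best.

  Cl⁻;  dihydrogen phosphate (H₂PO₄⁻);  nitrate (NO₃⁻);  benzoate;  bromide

bromide: pKₐ(HBr) ≈ -9 — weak base; good leaving group
Cl⁻: pKₐ(HCl) ≈ -7 — moderately weak base
nitrate (NO₃⁻): pKₐ(HNO₃) ≈ -1.3
dihydrogen phosphate (H₂PO₄⁻): pKₐ(H₃PO₄) ≈ 2.1 — moderate base; biological leaving group after further activation
benzoate: pKₐ(C₆H₅COOH) ≈ 4.2 — aryl carboxylate
Listed from poorest to best leaving group as asked.

benzoate < dihydrogen phosphate (H₂PO₄⁻) < nitrate (NO₃⁻) < Cl⁻ < bromide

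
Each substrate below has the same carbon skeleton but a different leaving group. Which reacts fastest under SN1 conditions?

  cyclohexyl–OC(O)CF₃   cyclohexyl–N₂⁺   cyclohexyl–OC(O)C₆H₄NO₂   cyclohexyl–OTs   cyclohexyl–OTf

cyclohexyl–N₂⁺

Identical carbon frameworks mean the comparison reduces to leaving-group quality.
The more stable X⁻ (or X) is on its own — i.e. the weaker a base it is — the better a leaving group it makes.
cyclohexyl–N₂⁺ loses N₂: no meaningful conjugate acid; N₂ departs as an exceptionally stable neutral molecule
cyclohexyl–OTf loses OTf⁻: pKₐ(CF₃SO₃H (triflic acid)) ≈ -14
cyclohexyl–OTs loses OTs⁻: pKₐ(p-CH₃C₆H₄SO₃H (TsOH)) ≈ -2.8
cyclohexyl–OC(O)CF₃ loses CF₃COO⁻: pKₐ(CF₃COOH) ≈ 0.2
cyclohexyl–OC(O)C₆H₄NO₂ loses p-O₂N–C₆H₄–COO⁻: pKₐ(p-nitrobenzoic acid) ≈ 3.4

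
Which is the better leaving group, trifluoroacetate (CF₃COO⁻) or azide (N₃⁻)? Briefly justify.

trifluoroacetate (CF₃COO⁻) is the better leaving group.
pKₐ(CF₃COOH) ≈ 0.2 versus pKₐ(HN₃) ≈ 4.7: trifluoroacetate (CF₃COO⁻) is the much weaker base.
Strongly electron-withdrawing CF₃ stabilises the carboxylate.

trifluoroacetate (CF₃COO⁻)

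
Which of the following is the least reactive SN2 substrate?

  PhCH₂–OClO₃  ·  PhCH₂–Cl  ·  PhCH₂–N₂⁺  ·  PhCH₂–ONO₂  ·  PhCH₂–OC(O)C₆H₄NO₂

PhCH₂–OC(O)C₆H₄NO₂

With the same alkyl group throughout, only the leaving group differentiates the rates.
Leaving-group ability tracks the stability of the departed species; conjugate-acid pKₐ is the usual yardstick (lower pKₐ → better LG).
PhCH₂–N₂⁺ loses N₂: no meaningful conjugate acid; N₂ departs as an exceptionally stable neutral molecule
PhCH₂–OClO₃ loses ClO₄⁻: pKₐ(HClO₄) ≈ -10
PhCH₂–Cl loses Cl⁻: pKₐ(HCl) ≈ -7
PhCH₂–ONO₂ loses NO₃⁻: pKₐ(HNO₃) ≈ -1.3
PhCH₂–OC(O)C₆H₄NO₂ loses p-O₂N–C₆H₄–COO⁻: pKₐ(p-nitrobenzoic acid) ≈ 3.4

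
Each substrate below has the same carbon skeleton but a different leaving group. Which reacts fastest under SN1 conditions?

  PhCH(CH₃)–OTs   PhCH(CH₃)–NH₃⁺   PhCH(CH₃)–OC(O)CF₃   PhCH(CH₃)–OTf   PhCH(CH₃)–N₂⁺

PhCH(CH₃)–N₂⁺

With the same alkyl group throughout, only the leaving group differentiates the rates.
Leaving-group ability tracks the stability of the departed species; conjugate-acid pKₐ is the usual yardstick (lower pKₐ → better LG).
PhCH(CH₃)–N₂⁺ loses N₂: no meaningful conjugate acid; N₂ departs as an exceptionally stable neutral molecule
PhCH(CH₃)–OTf loses OTf⁻: pKₐ(CF₃SO₃H (triflic acid)) ≈ -14
PhCH(CH₃)–OTs loses OTs⁻: pKₐ(p-CH₃C₆H₄SO₃H (TsOH)) ≈ -2.8
PhCH(CH₃)–OC(O)CF₃ loses CF₃COO⁻: pKₐ(CF₃COOH) ≈ 0.2
PhCH(CH₃)–NH₃⁺ loses NH₃: pKₐ(NH₄⁺) ≈ 9.2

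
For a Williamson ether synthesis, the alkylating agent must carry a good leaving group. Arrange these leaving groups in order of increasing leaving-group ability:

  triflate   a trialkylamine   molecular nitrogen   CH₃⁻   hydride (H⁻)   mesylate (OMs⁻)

CH₃⁻ < hydride (H⁻) < a trialkylamine < mesylate (OMs⁻) < triflate < molecular nitrogen

A good leaving group is a weak base: the lower the pKₐ of its conjugate acid, the more readily it departs.
molecular nitrogen: no meaningful conjugate acid; N₂ departs as an exceptionally stable neutral molecule
triflate: pKₐ(CF₃SO₃H (triflic acid)) ≈ -14
mesylate (OMs⁻): pKₐ(CH₃SO₃H (MsOH)) ≈ -1.9
a trialkylamine: pKₐ(R'₃NH⁺) ≈ 10.7
hydride (H⁻): pKₐ(H₂) ≈ 36 — extremely strong base; leaves only in special hydride-transfer contexts
CH₃⁻: pKₐ(CH₄) ≈ 48 — unstabilised carbanion; the worst conceivable leaving group
Listed from poorest to best leaving group as asked.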